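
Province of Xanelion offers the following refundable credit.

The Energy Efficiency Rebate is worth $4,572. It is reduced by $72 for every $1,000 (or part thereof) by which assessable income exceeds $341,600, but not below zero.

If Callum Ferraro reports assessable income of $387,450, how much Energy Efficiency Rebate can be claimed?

$1,260

Energy Efficiency Rebate: income exceeds $341,600 by $45,850, which is 46 full-or-partial $1,000 increments; reduction = 46 × $72 = $3,312, leaving $1,260.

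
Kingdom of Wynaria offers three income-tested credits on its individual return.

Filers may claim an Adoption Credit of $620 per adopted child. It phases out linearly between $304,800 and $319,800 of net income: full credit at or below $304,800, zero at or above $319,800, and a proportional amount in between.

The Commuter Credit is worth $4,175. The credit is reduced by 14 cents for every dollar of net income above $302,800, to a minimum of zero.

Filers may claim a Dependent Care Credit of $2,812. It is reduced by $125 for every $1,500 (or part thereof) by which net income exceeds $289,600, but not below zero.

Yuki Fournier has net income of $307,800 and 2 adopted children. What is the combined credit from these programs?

Adoption Credit: base = 2 × $620 = $1,240. $307,800 is $3,000 into a $15,000 phase-out range, leaving 12,000/15,000 of the credit: $1,240 × 12,000/15,000 = $992.
Commuter Credit: 14% of the $5,000 excess over $302,800 is $700; credit = $4,175 − $700 = $3,475.
Dependent Care Credit: income exceeds $289,600 by $18,200, which is 13 full-or-partial $1,500 increments; reduction = 13 × $125 = $1,625, leaving $1,187.
Total: $992 + $3,475 + $1,187 = $5,654.

$5,654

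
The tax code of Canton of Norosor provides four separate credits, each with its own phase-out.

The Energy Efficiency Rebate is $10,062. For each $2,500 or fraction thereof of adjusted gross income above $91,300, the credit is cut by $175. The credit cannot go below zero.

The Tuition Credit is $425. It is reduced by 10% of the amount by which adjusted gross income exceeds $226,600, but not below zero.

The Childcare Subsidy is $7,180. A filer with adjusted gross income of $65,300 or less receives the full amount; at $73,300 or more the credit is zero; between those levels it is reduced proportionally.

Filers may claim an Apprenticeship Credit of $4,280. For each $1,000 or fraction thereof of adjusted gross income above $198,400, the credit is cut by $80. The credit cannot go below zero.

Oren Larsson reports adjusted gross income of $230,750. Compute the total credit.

$1,912

Energy Efficiency Rebate: income exceeds $91,300 by $139,450, which is 56 full-or-partial $2,500 increments; reduction = 56 × $175 = $9,800, leaving $262.
Tuition Credit: 10% of the $4,150 excess over $226,600 is $415; credit = $425 − $415 = $10.
Childcare Subsidy: $230,750 is at or above $73,300, so the credit is $0.
Apprenticeship Credit: income exceeds $198,400 by $32,350, which is 33 full-or-partial $1,000 increments; reduction = 33 × $80 = $2,640, leaving $1,640.
Total: $262 + $10 + $0 + $1,640 = $1,912.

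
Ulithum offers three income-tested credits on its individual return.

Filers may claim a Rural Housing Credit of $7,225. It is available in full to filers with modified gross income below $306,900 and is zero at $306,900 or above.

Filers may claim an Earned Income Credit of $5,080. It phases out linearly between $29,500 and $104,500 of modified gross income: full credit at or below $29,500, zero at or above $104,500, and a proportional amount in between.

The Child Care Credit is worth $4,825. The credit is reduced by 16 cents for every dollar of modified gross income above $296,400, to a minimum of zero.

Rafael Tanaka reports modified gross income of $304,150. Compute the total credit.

Rural Housing Credit: $304,150 is below the $306,900 cutoff, so the full $7,225 applies.
Earned Income Credit: $304,150 is at or above $104,500, so the credit is $0.
Child Care Credit: 16% of the $7,750 excess over $296,400 is $1,240; credit = $4,825 − $1,240 = $3,585.
Total: $7,225 + $0 + $3,585 = $10,810.

$10,810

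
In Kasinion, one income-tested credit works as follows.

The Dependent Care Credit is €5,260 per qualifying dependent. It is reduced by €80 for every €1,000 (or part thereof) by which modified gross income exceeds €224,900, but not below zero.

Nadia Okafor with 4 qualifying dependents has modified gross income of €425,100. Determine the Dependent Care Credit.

€4,960

Dependent Care Credit: base = 4 × €5,260 = €21,040. income exceeds €224,900 by €200,200, which is 201 full-or-partial €1,000 increments; reduction = 201 × €80 = €16,080, leaving €4,960.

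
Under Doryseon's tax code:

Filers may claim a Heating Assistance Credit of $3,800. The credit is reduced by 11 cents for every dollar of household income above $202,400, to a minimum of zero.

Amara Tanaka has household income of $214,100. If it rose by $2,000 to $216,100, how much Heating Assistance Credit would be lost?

$220

At $214,100 — 11% of the $11,700 excess over $202,400 is $1,287; credit = $3,800 − $1,287 = $2,513.
At $216,100 — 11% of the $13,700 excess over $202,400 is $1,507; credit = $3,800 − $1,507 = $2,293.
Lost: $2,513 − $2,293 = $220.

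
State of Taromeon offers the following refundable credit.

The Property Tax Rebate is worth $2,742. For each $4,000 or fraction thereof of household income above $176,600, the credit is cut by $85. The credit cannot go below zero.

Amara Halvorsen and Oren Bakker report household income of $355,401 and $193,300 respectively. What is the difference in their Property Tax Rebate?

Amara ($355,401): Property Tax Rebate: income exceeds $176,600 by $178,801 → 45 increments × $85 = $3,825 ≥ base, so the credit is $0.
Oren ($193,300): Property Tax Rebate: income exceeds $176,600 by $16,700, which is 5 full-or-partial $4,000 increments; reduction = 5 × $85 = $425, leaving $2,317.
Difference: |$0 − $2,317| = $2,317.

$2,317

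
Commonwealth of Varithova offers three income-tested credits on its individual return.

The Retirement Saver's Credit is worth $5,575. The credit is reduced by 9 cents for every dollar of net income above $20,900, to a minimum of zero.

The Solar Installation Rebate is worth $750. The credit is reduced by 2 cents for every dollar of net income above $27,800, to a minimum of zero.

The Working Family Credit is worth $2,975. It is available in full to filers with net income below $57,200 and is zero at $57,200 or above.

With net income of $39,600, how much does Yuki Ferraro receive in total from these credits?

Retirement Saver's Credit: 9% of the $18,700 excess over $20,900 is $1,683; credit = $5,575 − $1,683 = $3,892.
Solar Installation Rebate: 2% of the $11,800 excess over $27,800 is $236; credit = $750 − $236 = $514.
Working Family Credit: $39,600 is below the $57,200 cutoff, so the full $2,975 applies.
Total: $3,892 + $514 + $2,975 = $7,381.

$7,381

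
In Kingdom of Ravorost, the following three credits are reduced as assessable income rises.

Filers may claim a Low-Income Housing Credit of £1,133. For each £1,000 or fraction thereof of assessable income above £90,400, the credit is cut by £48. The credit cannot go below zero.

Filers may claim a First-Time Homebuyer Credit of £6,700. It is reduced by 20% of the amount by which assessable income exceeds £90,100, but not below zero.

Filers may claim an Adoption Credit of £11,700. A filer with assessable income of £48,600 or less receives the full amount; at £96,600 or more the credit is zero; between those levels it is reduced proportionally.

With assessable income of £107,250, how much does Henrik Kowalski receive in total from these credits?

£3,587

Low-Income Housing Credit: income exceeds £90,400 by £16,850, which is 17 full-or-partial £1,000 increments; reduction = 17 × £48 = £816, leaving £317.
First-Time Homebuyer Credit: 20% of the £17,150 excess over £90,100 is £3,430; credit = £6,700 − £3,430 = £3,270.
Adoption Credit: £107,250 is at or above £96,600, so the credit is £0.
Total: £317 + £3,270 + £0 = £3,587.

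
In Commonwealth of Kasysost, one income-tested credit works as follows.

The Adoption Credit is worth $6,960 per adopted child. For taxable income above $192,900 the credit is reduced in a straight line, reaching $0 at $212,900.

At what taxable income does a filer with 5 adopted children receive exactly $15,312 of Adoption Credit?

$204,100

Full credit = 5 × $6,960 = $34,800.
$15,312 is 15,312/34,800 of the full $34,800, so 19,488/34,800 of the $20,000 range has been used: income = $192,900 + $20,000 × 19,488/34,800 = $204,100.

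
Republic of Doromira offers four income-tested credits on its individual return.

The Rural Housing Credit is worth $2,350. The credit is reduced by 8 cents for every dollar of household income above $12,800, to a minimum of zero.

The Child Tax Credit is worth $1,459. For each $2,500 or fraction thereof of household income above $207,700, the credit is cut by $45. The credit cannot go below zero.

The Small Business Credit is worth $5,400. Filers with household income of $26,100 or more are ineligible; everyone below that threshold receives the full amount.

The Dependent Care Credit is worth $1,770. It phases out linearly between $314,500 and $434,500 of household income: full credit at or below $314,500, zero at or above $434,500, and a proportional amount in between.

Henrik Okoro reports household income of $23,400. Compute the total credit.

$10,131

Rural Housing Credit: 8% of the $10,600 excess over $12,800 is $848; credit = $2,350 − $848 = $1,502.
Child Tax Credit: $23,400 is at or below the $207,700 threshold, so the full $1,459 applies.
Small Business Credit: $23,400 is below the $26,100 cutoff, so the full $5,400 applies.
Dependent Care Credit: $23,400 is at or below the $314,500 threshold, so the full $1,770 applies.
Total: $1,502 + $1,459 + $5,400 + $1,770 = $10,131.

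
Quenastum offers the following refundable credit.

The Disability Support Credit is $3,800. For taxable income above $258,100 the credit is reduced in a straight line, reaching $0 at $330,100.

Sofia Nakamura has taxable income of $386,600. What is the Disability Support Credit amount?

Disability Support Credit: $386,600 is at or above $330,100, so the credit is $0.

$0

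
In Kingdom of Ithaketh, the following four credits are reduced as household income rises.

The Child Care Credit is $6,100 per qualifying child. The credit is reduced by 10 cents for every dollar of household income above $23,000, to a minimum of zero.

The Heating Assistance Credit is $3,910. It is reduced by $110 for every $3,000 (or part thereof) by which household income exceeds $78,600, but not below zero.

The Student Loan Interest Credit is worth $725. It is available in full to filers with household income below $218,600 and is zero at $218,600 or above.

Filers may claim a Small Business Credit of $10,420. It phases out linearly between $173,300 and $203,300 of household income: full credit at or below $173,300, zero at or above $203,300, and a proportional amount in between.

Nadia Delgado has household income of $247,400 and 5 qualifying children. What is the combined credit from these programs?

$8,060

Child Care Credit: base = 5 × $6,100 = $30,500. 10% of the $224,400 excess over $23,000 is $22,440; credit = $30,500 − $22,440 = $8,060.
Heating Assistance Credit: income exceeds $78,600 by $168,800 → 57 increments × $110 = $6,270 ≥ base, so the credit is $0.
Student Loan Interest Credit: $247,400 meets or exceeds the $218,600 cutoff, so the credit is $0.
Small Business Credit: $247,400 is at or above $203,300, so the credit is $0.
Total: $8,060 + $0 + $0 + $0 = $8,060.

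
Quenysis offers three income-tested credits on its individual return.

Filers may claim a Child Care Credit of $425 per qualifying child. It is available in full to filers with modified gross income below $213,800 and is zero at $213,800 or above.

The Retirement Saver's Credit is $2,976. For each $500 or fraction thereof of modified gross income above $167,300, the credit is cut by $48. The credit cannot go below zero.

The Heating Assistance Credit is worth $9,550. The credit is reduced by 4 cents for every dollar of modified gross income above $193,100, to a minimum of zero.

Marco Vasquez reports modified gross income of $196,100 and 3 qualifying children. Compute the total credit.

Child Care Credit: base = 3 × $425 = $1,275. $196,100 is below the $213,800 cutoff, so the full $1,275 applies.
Retirement Saver's Credit: income exceeds $167,300 by $28,800, which is 58 full-or-partial $500 increments; reduction = 58 × $48 = $2,784, leaving $192.
Heating Assistance Credit: 4% of the $3,000 excess over $193,100 is $120; credit = $9,550 − $120 = $9,430.
Total: $1,275 + $192 + $9,430 = $10,897.

$10,897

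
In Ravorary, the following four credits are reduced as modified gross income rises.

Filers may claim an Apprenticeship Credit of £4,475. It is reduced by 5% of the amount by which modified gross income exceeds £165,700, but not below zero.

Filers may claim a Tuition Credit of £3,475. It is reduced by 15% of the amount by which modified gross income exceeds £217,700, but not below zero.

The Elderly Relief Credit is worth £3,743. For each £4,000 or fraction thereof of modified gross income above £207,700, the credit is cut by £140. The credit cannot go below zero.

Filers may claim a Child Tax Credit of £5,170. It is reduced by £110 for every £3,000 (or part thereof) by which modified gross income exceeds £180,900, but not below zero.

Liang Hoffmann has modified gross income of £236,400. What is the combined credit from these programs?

Apprenticeship Credit: 5% of the £70,700 excess over £165,700 is £3,535; credit = £4,475 − £3,535 = £940.
Tuition Credit: 15% of the £18,700 excess over £217,700 is £2,805; credit = £3,475 − £2,805 = £670.
Elderly Relief Credit: income exceeds £207,700 by £28,700, which is 8 full-or-partial £4,000 increments; reduction = 8 × £140 = £1,120, leaving £2,623.
Child Tax Credit: income exceeds £180,900 by £55,500, which is 19 full-or-partial £3,000 increments; reduction = 19 × £110 = £2,090, leaving £3,080.
Total: £940 + £670 + £2,623 + £3,080 = £7,313.

£7,313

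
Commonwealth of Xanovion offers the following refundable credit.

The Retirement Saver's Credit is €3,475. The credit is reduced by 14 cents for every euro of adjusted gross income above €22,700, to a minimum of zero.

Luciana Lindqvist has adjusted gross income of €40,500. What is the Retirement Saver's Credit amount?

€983

Retirement Saver's Credit: 14% of the €17,800 excess over €22,700 is €2,492; credit = €3,475 − €2,492 = €983.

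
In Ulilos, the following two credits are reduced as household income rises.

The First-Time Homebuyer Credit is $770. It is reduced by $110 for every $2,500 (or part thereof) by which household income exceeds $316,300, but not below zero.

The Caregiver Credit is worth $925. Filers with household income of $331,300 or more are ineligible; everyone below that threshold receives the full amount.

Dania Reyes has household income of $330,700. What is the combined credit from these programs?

$1,035

First-Time Homebuyer Credit: income exceeds $316,300 by $14,400, which is 6 full-or-partial $2,500 increments; reduction = 6 × $110 = $660, leaving $110.
Caregiver Credit: $330,700 is below the $331,300 cutoff, so the full $925 applies.
Total: $110 + $925 = $1,035.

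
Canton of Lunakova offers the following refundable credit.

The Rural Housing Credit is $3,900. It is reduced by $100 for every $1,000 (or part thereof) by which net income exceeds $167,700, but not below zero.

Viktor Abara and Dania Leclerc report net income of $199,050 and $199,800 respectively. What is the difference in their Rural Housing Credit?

$100

Viktor ($199,050): Rural Housing Credit: income exceeds $167,700 by $31,350, which is 32 full-or-partial $1,000 increments; reduction = 32 × $100 = $3,200, leaving $700.
Dania ($199,800): Rural Housing Credit: income exceeds $167,700 by $32,100, which is 33 full-or-partial $1,000 increments; reduction = 33 × $100 = $3,300, leaving $600.
Difference: |$700 − $600| = $100.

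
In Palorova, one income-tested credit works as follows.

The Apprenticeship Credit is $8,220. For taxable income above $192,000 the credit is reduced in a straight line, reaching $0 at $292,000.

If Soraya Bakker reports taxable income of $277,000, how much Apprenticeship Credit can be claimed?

Apprenticeship Credit: $277,000 is $85,000 into a $100,000 phase-out range, leaving 15,000/100,000 of the credit: $8,220 × 15,000/100,000 = $1,233.

$1,233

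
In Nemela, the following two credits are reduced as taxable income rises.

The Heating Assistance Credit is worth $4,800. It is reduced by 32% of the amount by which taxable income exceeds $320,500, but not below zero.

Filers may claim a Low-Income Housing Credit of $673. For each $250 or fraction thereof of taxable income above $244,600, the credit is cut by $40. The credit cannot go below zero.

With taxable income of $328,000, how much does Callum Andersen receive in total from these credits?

Heating Assistance Credit: 32% of the $7,500 excess over $320,500 is $2,400; credit = $4,800 − $2,400 = $2,400.
Low-Income Housing Credit: income exceeds $244,600 by $83,400 → 334 increments × $40 = $13,360 ≥ base, so the credit is $0.
Total: $2,400 + $0 = $2,400.

$2,400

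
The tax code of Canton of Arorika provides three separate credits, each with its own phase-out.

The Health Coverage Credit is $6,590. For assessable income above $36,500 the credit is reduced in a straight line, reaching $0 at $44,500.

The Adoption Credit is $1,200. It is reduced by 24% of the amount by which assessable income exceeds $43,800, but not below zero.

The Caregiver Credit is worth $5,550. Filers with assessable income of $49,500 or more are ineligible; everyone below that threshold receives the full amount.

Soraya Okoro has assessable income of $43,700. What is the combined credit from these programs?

$7,409

Health Coverage Credit: $43,700 is $7,200 into a $8,000 phase-out range, leaving 800/8,000 of the credit: $6,590 × 800/8,000 = $659.
Adoption Credit: $43,700 is at or below the $43,800 threshold, so the full $1,200 applies.
Caregiver Credit: $43,700 is below the $49,500 cutoff, so the full $5,550 applies.
Total: $659 + $1,200 + $5,550 = $7,409.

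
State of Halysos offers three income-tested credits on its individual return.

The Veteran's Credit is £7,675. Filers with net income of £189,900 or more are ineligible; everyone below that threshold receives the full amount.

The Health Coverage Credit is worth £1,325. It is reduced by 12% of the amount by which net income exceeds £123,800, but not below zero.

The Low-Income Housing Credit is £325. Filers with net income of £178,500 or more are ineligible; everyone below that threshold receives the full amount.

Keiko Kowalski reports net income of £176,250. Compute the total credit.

£8,000

Veteran's Credit: £176,250 is below the £189,900 cutoff, so the full £7,675 applies.
Health Coverage Credit: 12% of the £52,450 excess over £123,800 is £6,294 ≥ base, so the credit is £0.
Low-Income Housing Credit: £176,250 is below the £178,500 cutoff, so the full £325 applies.
Total: £7,675 + £0 + £325 = £8,000.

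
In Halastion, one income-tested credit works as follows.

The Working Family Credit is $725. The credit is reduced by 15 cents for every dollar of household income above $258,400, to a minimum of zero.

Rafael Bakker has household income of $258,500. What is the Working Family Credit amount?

Working Family Credit: 15% of the $100 excess over $258,400 is $15; credit = $725 − $15 = $710.

$710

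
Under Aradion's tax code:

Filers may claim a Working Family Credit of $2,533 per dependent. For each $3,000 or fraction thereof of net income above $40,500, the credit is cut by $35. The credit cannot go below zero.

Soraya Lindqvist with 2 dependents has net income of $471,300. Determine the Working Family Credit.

Working Family Credit: base = 2 × $2,533 = $5,066. income exceeds $40,500 by $430,800, which is 144 full-or-partial $3,000 increments; reduction = 144 × $35 = $5,040, leaving $26.

$26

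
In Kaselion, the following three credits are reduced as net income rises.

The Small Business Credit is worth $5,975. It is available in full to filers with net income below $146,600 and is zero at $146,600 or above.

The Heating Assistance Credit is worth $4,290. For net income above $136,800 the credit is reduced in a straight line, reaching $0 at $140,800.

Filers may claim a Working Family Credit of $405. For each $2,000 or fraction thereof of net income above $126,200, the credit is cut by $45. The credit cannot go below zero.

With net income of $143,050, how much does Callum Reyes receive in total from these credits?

$5,975

Small Business Credit: $143,050 is below the $146,600 cutoff, so the full $5,975 applies.
Heating Assistance Credit: $143,050 is at or above $140,800, so the credit is $0.
Working Family Credit: income exceeds $126,200 by $16,850 → 9 increments × $45 = $405 ≥ base, so the credit is $0.
Total: $5,975 + $0 + $0 = $5,975.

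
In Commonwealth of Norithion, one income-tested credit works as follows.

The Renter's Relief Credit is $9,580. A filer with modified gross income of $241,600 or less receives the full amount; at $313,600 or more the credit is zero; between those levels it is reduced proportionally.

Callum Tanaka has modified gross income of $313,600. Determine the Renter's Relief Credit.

Renter's Relief Credit: $313,600 is at or above $313,600, so the credit is $0.

$0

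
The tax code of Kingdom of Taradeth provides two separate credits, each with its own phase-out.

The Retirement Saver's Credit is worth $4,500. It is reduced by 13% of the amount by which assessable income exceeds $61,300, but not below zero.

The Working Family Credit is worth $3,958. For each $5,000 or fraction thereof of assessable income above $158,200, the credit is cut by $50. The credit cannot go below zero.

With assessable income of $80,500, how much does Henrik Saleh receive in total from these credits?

$5,962

Retirement Saver's Credit: 13% of the $19,200 excess over $61,300 is $2,496; credit = $4,500 − $2,496 = $2,004.
Working Family Credit: $80,500 is at or below the $158,200 threshold, so the full $3,958 applies.
Total: $2,004 + $3,958 = $5,962.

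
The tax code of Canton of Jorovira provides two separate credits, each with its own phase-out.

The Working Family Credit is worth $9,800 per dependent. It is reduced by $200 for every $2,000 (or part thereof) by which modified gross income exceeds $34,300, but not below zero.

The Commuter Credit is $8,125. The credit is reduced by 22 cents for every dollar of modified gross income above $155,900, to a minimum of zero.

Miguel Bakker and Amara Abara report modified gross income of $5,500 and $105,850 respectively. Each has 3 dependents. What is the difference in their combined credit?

$7,200

Miguel ($5,500): Working Family Credit: base = 3 × $9,800 = $29,400. $5,500 is at or below the $34,300 threshold, so the full $29,400 applies. Commuter Credit: $5,500 is at or below the $155,900 threshold, so the full $8,125 applies. total $29,400 + $8,125 = $37,525
Amara ($105,850): Working Family Credit: base = 3 × $9,800 = $29,400. income exceeds $34,300 by $71,550, which is 36 full-or-partial $2,000 increments; reduction = 36 × $200 = $7,200, leaving $22,200. Commuter Credit: $105,850 is at or below the $155,900 threshold, so the full $8,125 applies. total $22,200 + $8,125 = $30,325
Difference: |$37,525 − $30,325| = $7,200.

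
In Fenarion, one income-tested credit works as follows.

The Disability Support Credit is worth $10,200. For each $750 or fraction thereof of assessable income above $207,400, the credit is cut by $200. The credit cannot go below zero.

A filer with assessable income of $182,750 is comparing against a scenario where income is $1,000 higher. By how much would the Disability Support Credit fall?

$0

At $182,750 — $182,750 is at or below the $207,400 threshold, so the full $10,200 applies.
At $183,750 — $183,750 is at or below the $207,400 threshold, so the full $10,200 applies.
Lost: $10,200 − $10,200 = $0.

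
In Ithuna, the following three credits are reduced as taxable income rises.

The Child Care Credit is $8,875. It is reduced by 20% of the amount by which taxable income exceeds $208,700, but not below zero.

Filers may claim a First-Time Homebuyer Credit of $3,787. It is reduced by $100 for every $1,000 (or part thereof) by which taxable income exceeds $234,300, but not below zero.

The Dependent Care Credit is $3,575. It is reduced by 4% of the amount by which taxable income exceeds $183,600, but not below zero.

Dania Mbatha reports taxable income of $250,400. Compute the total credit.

Child Care Credit: 20% of the $41,700 excess over $208,700 is $8,340; credit = $8,875 − $8,340 = $535.
First-Time Homebuyer Credit: income exceeds $234,300 by $16,100, which is 17 full-or-partial $1,000 increments; reduction = 17 × $100 = $1,700, leaving $2,087.
Dependent Care Credit: 4% of the $66,800 excess over $183,600 is $2,672; credit = $3,575 − $2,672 = $903.
Total: $535 + $2,087 + $903 = $3,525.

$3,525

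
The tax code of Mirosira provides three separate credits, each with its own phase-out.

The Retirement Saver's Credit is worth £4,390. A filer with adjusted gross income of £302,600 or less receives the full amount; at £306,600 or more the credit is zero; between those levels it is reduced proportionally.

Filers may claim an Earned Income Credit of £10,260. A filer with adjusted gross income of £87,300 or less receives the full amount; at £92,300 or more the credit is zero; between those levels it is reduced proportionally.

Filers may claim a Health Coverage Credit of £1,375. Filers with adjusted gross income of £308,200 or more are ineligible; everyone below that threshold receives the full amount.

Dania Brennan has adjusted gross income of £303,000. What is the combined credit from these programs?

Retirement Saver's Credit: £303,000 is £400 into a £4,000 phase-out range, leaving 3,600/4,000 of the credit: £4,390 × 3,600/4,000 = £3,951.
Earned Income Credit: £303,000 is at or above £92,300, so the credit is £0.
Health Coverage Credit: £303,000 is below the £308,200 cutoff, so the full £1,375 applies.
Total: £3,951 + £0 + £1,375 = £5,326.

£5,326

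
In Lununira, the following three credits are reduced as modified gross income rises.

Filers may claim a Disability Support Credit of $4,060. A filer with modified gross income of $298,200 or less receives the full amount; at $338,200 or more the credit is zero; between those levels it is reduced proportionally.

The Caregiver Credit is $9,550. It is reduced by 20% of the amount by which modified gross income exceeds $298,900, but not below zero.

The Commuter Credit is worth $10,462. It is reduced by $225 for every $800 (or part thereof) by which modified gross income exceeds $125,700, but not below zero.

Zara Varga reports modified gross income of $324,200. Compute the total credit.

$5,911

Disability Support Credit: $324,200 is $26,000 into a $40,000 phase-out range, leaving 14,000/40,000 of the credit: $4,060 × 14,000/40,000 = $1,421.
Caregiver Credit: 20% of the $25,300 excess over $298,900 is $5,060; credit = $9,550 − $5,060 = $4,490.
Commuter Credit: income exceeds $125,700 by $198,500 → 249 increments × $225 = $56,025 ≥ base, so the credit is $0.
Total: $1,421 + $4,490 + $0 = $5,911.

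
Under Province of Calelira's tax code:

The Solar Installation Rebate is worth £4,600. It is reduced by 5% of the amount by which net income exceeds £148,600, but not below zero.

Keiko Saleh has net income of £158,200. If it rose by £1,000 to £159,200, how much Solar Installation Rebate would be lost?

£50

At £158,200 — 5% of the £9,600 excess over £148,600 is £480; credit = £4,600 − £480 = £4,120.
At £159,200 — 5% of the £10,600 excess over £148,600 is £530; credit = £4,600 − £530 = £4,070.
Lost: £4,120 − £4,070 = £50.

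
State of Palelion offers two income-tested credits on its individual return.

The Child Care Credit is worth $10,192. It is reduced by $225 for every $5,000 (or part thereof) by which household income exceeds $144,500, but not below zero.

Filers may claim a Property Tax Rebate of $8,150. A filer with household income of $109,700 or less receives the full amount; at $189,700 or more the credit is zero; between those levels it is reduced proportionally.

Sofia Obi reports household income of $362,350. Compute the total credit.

$292

Child Care Credit: income exceeds $144,500 by $217,850, which is 44 full-or-partial $5,000 increments; reduction = 44 × $225 = $9,900, leaving $292.
Property Tax Rebate: $362,350 is at or above $189,700, so the credit is $0.
Total: $292 + $0 = $292.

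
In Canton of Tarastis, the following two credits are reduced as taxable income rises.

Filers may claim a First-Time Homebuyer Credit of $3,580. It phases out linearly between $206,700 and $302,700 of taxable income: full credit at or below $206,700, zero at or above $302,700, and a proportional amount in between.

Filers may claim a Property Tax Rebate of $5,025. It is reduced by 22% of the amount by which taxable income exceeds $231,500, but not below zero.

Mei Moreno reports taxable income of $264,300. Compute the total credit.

$1,432

First-Time Homebuyer Credit: $264,300 is $57,600 into a $96,000 phase-out range, leaving 38,400/96,000 of the credit: $3,580 × 38,400/96,000 = $1,432.
Property Tax Rebate: 22% of the $32,800 excess over $231,500 is $7,216 ≥ base, so the credit is $0.
Total: $1,432 + $0 = $1,432.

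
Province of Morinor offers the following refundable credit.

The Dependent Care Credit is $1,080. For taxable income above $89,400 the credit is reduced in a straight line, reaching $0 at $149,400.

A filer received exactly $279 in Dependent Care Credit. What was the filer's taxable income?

$279 is 279/1,080 of the full $1,080, so 801/1,080 of the $60,000 range has been used: income = $89,400 + $60,000 × 801/1,080 = $133,900.

$133,900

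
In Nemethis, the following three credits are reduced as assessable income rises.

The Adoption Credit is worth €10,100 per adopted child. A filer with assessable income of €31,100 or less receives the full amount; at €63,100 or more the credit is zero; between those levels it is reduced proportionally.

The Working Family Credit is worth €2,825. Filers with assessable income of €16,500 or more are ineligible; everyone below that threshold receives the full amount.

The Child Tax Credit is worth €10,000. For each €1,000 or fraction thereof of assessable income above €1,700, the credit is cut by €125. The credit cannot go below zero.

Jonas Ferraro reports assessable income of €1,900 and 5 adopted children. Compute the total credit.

€63,200

Adoption Credit: base = 5 × €10,100 = €50,500. €1,900 is at or below the €31,100 threshold, so the full €50,500 applies.
Working Family Credit: €1,900 is below the €16,500 cutoff, so the full €2,825 applies.
Child Tax Credit: income exceeds €1,700 by €200, which is 1 full-or-partial €1,000 increment; reduction = 1 × €125 = €125, leaving €9,875.
Total: €50,500 + €2,825 + €9,875 = €63,200.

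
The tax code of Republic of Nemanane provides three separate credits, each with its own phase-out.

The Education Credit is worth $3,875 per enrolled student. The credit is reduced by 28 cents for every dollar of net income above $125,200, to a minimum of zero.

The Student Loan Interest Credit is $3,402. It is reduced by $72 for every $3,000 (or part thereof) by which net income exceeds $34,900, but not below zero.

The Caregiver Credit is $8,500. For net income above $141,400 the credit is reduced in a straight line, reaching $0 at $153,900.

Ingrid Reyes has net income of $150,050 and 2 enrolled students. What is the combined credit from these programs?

$4,004

Education Credit: base = 2 × $3,875 = $7,750. 28% of the $24,850 excess over $125,200 is $6,958; credit = $7,750 − $6,958 = $792.
Student Loan Interest Credit: income exceeds $34,900 by $115,150, which is 39 full-or-partial $3,000 increments; reduction = 39 × $72 = $2,808, leaving $594.
Caregiver Credit: $150,050 is $8,650 into a $12,500 phase-out range, leaving 3,850/12,500 of the credit: $8,500 × 3,850/12,500 = $2,618.
Total: $792 + $594 + $2,618 = $4,004.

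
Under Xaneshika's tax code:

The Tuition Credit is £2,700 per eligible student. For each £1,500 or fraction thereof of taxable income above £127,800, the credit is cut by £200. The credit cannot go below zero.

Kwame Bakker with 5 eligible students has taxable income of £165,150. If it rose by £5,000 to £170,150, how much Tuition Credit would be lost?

At £165,150 — base = 5 × £2,700 = £13,500. income exceeds £127,800 by £37,350, which is 25 full-or-partial £1,500 increments; reduction = 25 × £200 = £5,000, leaving £8,500.
At £170,150 — base = 5 × £2,700 = £13,500. income exceeds £127,800 by £42,350, which is 29 full-or-partial £1,500 increments; reduction = 29 × £200 = £5,800, leaving £7,700.
Lost: £8,500 − £7,700 = £800.

£800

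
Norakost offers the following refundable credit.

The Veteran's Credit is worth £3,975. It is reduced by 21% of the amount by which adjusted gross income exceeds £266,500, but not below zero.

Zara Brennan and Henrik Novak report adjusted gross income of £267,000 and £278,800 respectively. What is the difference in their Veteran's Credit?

Zara (£267,000): Veteran's Credit: 21% of the £500 excess over £266,500 is £105; credit = £3,975 − £105 = £3,870.
Henrik (£278,800): Veteran's Credit: 21% of the £12,300 excess over £266,500 is £2,583; credit = £3,975 − £2,583 = £1,392.
Difference: |£3,870 − £1,392| = £2,478.

£2,478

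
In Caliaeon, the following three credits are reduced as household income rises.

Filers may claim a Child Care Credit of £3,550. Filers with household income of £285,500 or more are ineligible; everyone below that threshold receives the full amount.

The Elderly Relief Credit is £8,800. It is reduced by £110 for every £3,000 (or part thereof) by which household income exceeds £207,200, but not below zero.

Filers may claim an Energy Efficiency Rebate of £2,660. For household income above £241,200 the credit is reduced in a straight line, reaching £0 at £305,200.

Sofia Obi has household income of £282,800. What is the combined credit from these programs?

Child Care Credit: £282,800 is below the £285,500 cutoff, so the full £3,550 applies.
Elderly Relief Credit: income exceeds £207,200 by £75,600, which is 26 full-or-partial £3,000 increments; reduction = 26 × £110 = £2,860, leaving £5,940.
Energy Efficiency Rebate: £282,800 is £41,600 into a £64,000 phase-out range, leaving 22,400/64,000 of the credit: £2,660 × 22,400/64,000 = £931.
Total: £3,550 + £5,940 + £931 = £10,421.

£10,421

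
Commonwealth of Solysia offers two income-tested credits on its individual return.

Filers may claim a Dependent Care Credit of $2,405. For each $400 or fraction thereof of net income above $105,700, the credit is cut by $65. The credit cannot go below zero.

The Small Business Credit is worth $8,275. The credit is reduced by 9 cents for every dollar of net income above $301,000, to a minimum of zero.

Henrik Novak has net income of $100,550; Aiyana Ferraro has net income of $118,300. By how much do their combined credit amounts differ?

Henrik ($100,550): Dependent Care Credit: $100,550 is at or below the $105,700 threshold, so the full $2,405 applies. Small Business Credit: $100,550 is at or below the $301,000 threshold, so the full $8,275 applies. total $2,405 + $8,275 = $10,680
Aiyana ($118,300): Dependent Care Credit: income exceeds $105,700 by $12,600, which is 32 full-or-partial $400 increments; reduction = 32 × $65 = $2,080, leaving $325. Small Business Credit: $118,300 is at or below the $301,000 threshold, so the full $8,275 applies. total $325 + $8,275 = $8,600
Difference: |$10,680 − $8,600| = $2,080.

$2,080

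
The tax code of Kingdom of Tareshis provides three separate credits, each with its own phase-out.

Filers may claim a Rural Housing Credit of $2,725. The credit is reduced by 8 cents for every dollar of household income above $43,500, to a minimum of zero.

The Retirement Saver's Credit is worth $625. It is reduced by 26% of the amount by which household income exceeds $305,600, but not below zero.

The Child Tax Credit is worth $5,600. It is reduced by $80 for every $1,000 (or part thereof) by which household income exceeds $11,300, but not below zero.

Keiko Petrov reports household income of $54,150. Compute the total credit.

$4,658

Rural Housing Credit: 8% of the $10,650 excess over $43,500 is $852; credit = $2,725 − $852 = $1,873.
Retirement Saver's Credit: $54,150 is at or below the $305,600 threshold, so the full $625 applies.
Child Tax Credit: income exceeds $11,300 by $42,850, which is 43 full-or-partial $1,000 increments; reduction = 43 × $80 = $3,440, leaving $2,160.
Total: $1,873 + $625 + $2,160 = $4,658.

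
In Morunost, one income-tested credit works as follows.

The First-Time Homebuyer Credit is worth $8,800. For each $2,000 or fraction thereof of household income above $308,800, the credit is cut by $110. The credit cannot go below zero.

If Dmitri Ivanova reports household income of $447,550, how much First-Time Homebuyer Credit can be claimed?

First-Time Homebuyer Credit: income exceeds $308,800 by $138,750, which is 70 full-or-partial $2,000 increments; reduction = 70 × $110 = $7,700, leaving $1,100.

$1,100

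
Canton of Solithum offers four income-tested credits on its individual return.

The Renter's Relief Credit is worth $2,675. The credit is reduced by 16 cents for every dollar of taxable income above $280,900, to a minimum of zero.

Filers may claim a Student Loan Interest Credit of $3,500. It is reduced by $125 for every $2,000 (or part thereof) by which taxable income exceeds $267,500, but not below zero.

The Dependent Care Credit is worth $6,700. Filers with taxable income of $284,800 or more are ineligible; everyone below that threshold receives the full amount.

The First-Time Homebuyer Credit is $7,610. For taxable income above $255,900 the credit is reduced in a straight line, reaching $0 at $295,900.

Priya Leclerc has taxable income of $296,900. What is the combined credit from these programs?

$1,740

Renter's Relief Credit: 16% of the $16,000 excess over $280,900 is $2,560; credit = $2,675 − $2,560 = $115.
Student Loan Interest Credit: income exceeds $267,500 by $29,400, which is 15 full-or-partial $2,000 increments; reduction = 15 × $125 = $1,875, leaving $1,625.
Dependent Care Credit: $296,900 meets or exceeds the $284,800 cutoff, so the credit is $0.
First-Time Homebuyer Credit: $296,900 is at or above $295,900, so the credit is $0.
Total: $115 + $1,625 + $0 + $0 = $1,740.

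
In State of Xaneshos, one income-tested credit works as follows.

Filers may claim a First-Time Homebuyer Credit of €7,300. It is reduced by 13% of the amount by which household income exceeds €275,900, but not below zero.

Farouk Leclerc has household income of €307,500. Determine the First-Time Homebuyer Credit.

€3,192

First-Time Homebuyer Credit: 13% of the €31,600 excess over €275,900 is €4,108; credit = €7,300 − €4,108 = €3,192.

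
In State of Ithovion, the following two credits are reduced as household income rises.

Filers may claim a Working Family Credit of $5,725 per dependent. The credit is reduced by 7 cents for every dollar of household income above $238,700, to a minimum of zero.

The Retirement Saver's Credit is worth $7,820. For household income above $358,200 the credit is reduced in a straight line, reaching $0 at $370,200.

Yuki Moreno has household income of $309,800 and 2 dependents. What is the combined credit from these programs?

$14,293

Working Family Credit: base = 2 × $5,725 = $11,450. 7% of the $71,100 excess over $238,700 is $4,977; credit = $11,450 − $4,977 = $6,473.
Retirement Saver's Credit: $309,800 is at or below the $358,200 threshold, so the full $7,820 applies.
Total: $6,473 + $7,820 = $14,293.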